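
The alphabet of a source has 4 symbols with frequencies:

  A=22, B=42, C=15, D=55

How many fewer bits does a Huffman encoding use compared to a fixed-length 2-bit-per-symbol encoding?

Fixed-length: 2 bits × 134 symbols = 268 bits.
Huffman merges:
combine C(15), A(22) → 37
combine 37, B(42) → 79
combine D(55), 79 → 134
Huffman total = 37 + 79 + 134 = 250 bits.
Saving = 268 − 250 = 18 bits.

18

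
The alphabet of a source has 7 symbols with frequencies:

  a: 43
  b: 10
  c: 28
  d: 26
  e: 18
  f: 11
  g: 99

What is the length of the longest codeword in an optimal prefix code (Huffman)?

5

Merge the two lowest-weight nodes at each step:
combine b(10), f(11) → 21
combine e(18), 21 → 39
combine d(26), c(28) → 54
combine 39, a(43) → 82
combine 54, 82 → 136
combine g(99), 136 → 235
The rarest symbols sit at the bottom; the longest codeword is 5 bits.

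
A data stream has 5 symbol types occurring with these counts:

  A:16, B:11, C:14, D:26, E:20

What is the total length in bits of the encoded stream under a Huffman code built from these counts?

199

Merge the two smallest weights repeatedly:
B(11) + C(14) → 25
A(16) + E(20) → 36
25 + D(26) → 51
36 + 51 → 87
Total encoded bits = sum of merged weights = 25 + 36 + 51 + 87 = 199.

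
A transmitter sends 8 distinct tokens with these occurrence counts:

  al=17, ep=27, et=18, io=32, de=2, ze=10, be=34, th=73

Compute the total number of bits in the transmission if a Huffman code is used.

Greedily combine the two least-frequent nodes:
combine de(2), ze(10) → 12
combine 12, al(17) → 29
combine et(18), ep(27) → 45
combine 29, io(32) → 61
combine be(34), 45 → 79
combine 61, th(73) → 134
combine 79, 134 → 213
Each symbol's bit-cost is frequency × depth; summing gives 573 bits (equivalently 12 + 29 + 45 + 61 + 79 + 134 + 213).

573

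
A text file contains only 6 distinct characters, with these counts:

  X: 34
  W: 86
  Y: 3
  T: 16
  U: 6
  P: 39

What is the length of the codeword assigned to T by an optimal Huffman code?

Huffman merges, smallest pair first:
combine Y(3), U(6) → 9
combine 9, T(16) → 25
combine 25, X(34) → 59
combine P(39), 59 → 98
combine W(86), 98 → 184
T sits 4 levels below the root, so its codeword is 4 bits.

4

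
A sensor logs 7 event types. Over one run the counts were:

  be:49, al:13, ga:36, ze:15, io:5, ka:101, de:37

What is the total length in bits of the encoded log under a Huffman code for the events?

617

Build the Huffman tree bottom-up:
combine io(5), al(13) → 18
combine ze(15), 18 → 33
combine 33, ga(36) → 69
combine de(37), be(49) → 86
combine 69, 86 → 155
combine ka(101), 155 → 256
Total encoded bits = sum of merged weights = 18 + 33 + 69 + 86 + 155 + 256 = 617.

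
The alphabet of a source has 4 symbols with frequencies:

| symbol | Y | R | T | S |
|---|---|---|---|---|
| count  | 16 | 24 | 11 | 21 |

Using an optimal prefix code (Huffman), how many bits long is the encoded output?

144

Merge the two smallest weights repeatedly:
combine T(11), Y(16) → 27
combine S(21), R(24) → 45
combine 27, 45 → 72
Total encoded bits = sum of merged weights = 27 + 45 + 72 = 144.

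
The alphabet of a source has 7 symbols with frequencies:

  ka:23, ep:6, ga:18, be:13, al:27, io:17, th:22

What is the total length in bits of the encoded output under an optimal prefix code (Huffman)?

Build the Huffman tree bottom-up:
ep(6) + be(13) → 19
io(17) + ga(18) → 35
19 + th(22) → 41
ka(23) + al(27) → 50
35 + 41 → 76
50 + 76 → 126
Total encoded bits = sum of merged weights = 19 + 35 + 41 + 50 + 76 + 126 = 347.

347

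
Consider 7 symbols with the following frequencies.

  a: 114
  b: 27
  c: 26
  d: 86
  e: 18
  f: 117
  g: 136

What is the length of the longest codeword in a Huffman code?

Merge the two lowest-weight nodes at each step:
merge e(18) and c(26): 44
merge b(27) and 44: 71
merge 71 and d(86): 157
merge a(114) and f(117): 231
merge g(136) and 157: 293
merge 231 and 293: 524
The rarest symbols sit at the bottom; the longest codeword is 5 bits.

5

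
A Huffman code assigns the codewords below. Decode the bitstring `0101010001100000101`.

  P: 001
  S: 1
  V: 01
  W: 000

VVVWSSWPV

Read left to right; each codeword is recognised as soon as it completes (prefix code):
  01→V | 01→V | 01→V | 000→W | 1→S | 1→S | 000→W | 001→P | 01→V
Decoded message: VVVWSSWPV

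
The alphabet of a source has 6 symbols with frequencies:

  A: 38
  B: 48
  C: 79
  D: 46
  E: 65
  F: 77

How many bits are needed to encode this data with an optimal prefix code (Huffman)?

903

Greedily combine the two least-frequent nodes:
merge A(38) and D(46): 84
merge B(48) and E(65): 113
merge F(77) and C(79): 156
merge 84 and 113: 197
merge 156 and 197: 353
Total encoded bits = sum of merged weights = 84 + 113 + 156 + 197 + 353 = 903.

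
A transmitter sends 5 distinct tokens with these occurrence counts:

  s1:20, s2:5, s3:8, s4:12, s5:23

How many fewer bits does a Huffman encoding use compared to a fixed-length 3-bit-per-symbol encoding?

Fixed-length: 3 bits × 68 symbols = 204 bits.
Huffman merges:
merge s2(5) and s3(8): 13
merge s4(12) and 13: 25
merge s1(20) and s5(23): 43
merge 25 and 43: 68
Huffman total = 13 + 25 + 43 + 68 = 149 bits.
Saving = 204 − 149 = 55 bits.

55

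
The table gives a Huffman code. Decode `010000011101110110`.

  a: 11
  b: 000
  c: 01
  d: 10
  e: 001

Read left to right; each codeword is recognised as soon as it completes (prefix code):
  01→c | 000→b | 001→e | 11→a | 01→c | 11→a | 01→c | 10→d
Decoded message: cbeacacd

cbeacacd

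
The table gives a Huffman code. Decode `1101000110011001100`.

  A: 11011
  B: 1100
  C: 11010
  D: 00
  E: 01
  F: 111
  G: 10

Read left to right; each codeword is recognised as soon as it completes (prefix code):
  11010→C | 00→D | 1100→B | 1100→B | 1100→B
Decoded message: CDBBB

CDBBB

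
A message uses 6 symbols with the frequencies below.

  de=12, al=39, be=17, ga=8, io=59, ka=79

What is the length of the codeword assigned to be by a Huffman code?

Huffman merges, smallest pair first:
combine ga(8), de(12) → 20
combine be(17), 20 → 37
combine 37, al(39) → 76
combine io(59), 76 → 135
combine ka(79), 135 → 214
be sits 4 levels below the root, so its codeword is 4 bits.

4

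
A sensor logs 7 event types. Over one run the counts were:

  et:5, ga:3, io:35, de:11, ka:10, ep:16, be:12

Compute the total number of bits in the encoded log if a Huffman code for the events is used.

Build the Huffman tree bottom-up:
ga(3) + et(5) → 8
8 + ka(10) → 18
de(11) + be(12) → 23
ep(16) + 18 → 34
23 + 34 → 57
io(35) + 57 → 92
The encoded length is the sum of every internal node's weight: 8 + 18 + 23 + 34 + 57 + 92 = 232 bits.

232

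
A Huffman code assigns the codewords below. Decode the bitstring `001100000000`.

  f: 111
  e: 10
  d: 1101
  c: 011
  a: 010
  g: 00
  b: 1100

gbggg

Read left to right; each codeword is recognised as soon as it completes (prefix code):
  00→g | 1100→b | 00→g | 00→g | 00→g
Decoded message: gbggg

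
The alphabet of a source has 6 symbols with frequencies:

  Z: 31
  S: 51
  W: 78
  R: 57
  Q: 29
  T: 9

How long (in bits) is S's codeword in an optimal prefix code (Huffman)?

Repeatedly merge the two smallest:
merge T(9) and Q(29): 38
merge Z(31) and 38: 69
merge S(51) and R(57): 108
merge 69 and W(78): 147
merge 108 and 147: 255
S sits 2 levels below the root, so its codeword is 2 bits.

2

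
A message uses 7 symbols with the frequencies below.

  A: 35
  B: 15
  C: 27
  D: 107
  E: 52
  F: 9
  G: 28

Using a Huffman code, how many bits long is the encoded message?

Greedily combine the two least-frequent nodes:
F(9) + B(15) → 24
24 + C(27) → 51
G(28) + A(35) → 63
51 + E(52) → 103
63 + 103 → 166
D(107) + 166 → 273
Total encoded bits = sum of merged weights = 24 + 51 + 63 + 103 + 166 + 273 = 680.

680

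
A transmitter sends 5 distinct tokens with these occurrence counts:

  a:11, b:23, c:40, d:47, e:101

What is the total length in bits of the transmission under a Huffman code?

Merge the two smallest weights repeatedly:
combine a(11), b(23) → 34
combine 34, c(40) → 74
combine d(47), 74 → 121
combine e(101), 121 → 222
Each symbol's bit-cost is frequency × depth; summing gives 451 bits (equivalently 34 + 74 + 121 + 222).

451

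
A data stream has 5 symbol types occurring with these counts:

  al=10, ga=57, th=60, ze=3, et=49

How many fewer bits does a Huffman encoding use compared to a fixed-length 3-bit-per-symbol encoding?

Fixed-length: 3 bits × 179 symbols = 537 bits.
Huffman merges:
ze(3) + al(10) → 13
13 + et(49) → 62
ga(57) + th(60) → 117
62 + 117 → 179
Huffman total = 13 + 62 + 117 + 179 = 371 bits.
Saving = 537 − 371 = 166 bits.

166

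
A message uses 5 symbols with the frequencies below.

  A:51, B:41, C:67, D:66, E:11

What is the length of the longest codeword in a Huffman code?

Merge the two lowest-weight nodes at each step:
combine E(11), B(41) → 52
combine A(51), 52 → 103
combine D(66), C(67) → 133
combine 103, 133 → 236
Maximum depth reached is 3.

3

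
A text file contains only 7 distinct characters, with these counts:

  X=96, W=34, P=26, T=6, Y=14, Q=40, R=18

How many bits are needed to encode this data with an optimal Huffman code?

568

Merge the two smallest weights repeatedly:
merge T(6) and Y(14): 20
merge R(18) and 20: 38
merge P(26) and W(34): 60
merge 38 and Q(40): 78
merge 60 and 78: 138
merge X(96) and 138: 234
Total encoded bits = sum of merged weights = 20 + 38 + 60 + 78 + 138 + 234 = 568.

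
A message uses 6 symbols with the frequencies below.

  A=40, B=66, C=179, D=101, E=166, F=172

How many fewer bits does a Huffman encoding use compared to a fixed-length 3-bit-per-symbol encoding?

Fixed-length: 3 bits × 724 symbols = 2172 bits.
Huffman merges:
A(40) + B(66) → 106
D(101) + 106 → 207
E(166) + F(172) → 338
C(179) + 207 → 386
338 + 386 → 724
Huffman total = 106 + 207 + 338 + 386 + 724 = 1761 bits.
Saving = 2172 − 1761 = 411 bits.

411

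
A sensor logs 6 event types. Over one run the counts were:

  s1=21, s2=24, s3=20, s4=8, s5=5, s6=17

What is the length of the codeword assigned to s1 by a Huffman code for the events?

Repeatedly merge the two smallest:
merge s5(5) and s4(8): 13
merge 13 and s6(17): 30
merge s3(20) and s1(21): 41
merge s2(24) and 30: 54
merge 41 and 54: 95
The subtree containing s1 is merged 2 times, so code length = 2.

2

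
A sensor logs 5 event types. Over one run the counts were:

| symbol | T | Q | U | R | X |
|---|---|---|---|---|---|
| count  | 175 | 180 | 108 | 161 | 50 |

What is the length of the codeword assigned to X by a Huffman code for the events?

Huffman merges, smallest pair first:
merge X(50) and U(108): 158
merge 158 and R(161): 319
merge T(175) and Q(180): 355
merge 319 and 355: 674
X sits 3 levels below the root, so its codeword is 3 bits.

3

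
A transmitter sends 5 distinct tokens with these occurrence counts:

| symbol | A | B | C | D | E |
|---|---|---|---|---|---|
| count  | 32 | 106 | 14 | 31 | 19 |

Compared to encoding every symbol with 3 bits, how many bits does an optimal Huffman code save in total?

212

Fixed-length: 3 bits × 202 symbols = 606 bits.
Huffman merges:
merge C(14) and E(19): 33
merge D(31) and A(32): 63
merge 33 and 63: 96
merge 96 and B(106): 202
Huffman total = 33 + 63 + 96 + 202 = 394 bits.
Saving = 606 − 394 = 212 bits.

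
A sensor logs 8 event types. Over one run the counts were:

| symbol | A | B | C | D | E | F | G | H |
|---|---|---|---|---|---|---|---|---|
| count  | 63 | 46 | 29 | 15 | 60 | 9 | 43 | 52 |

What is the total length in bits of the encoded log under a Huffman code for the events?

905

Merge the two smallest weights repeatedly:
F(9) + D(15) → 24
24 + C(29) → 53
G(43) + B(46) → 89
H(52) + 53 → 105
E(60) + A(63) → 123
89 + 105 → 194
123 + 194 → 317
The encoded length is the sum of every internal node's weight: 24 + 53 + 89 + 105 + 123 + 194 + 317 = 905 bits.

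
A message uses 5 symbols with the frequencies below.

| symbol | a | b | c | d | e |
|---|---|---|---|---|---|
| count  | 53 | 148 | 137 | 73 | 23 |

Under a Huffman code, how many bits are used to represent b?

2

Build the tree from the bottom:
merge e(23) and a(53): 76
merge d(73) and 76: 149
merge c(137) and b(148): 285
merge 149 and 285: 434
The subtree containing b is merged 2 times, so code length = 2.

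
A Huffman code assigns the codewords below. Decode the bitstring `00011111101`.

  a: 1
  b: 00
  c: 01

Read left to right; each codeword is recognised as soon as it completes (prefix code):
  00→b | 01→c | 1→a | 1→a | 1→a | 1→a | 1→a | 01→c
Decoded message: bcaaaaac

bcaaaaac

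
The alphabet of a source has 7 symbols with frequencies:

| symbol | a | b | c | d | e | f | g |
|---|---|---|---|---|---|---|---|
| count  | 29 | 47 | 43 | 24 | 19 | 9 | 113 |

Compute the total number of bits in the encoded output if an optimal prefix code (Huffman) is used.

Greedily combine the two least-frequent nodes:
combine f(9), e(19) → 28
combine d(24), 28 → 52
combine a(29), c(43) → 72
combine b(47), 52 → 99
combine 72, 99 → 171
combine g(113), 171 → 284
Each symbol's bit-cost is frequency × depth; summing gives 706 bits (equivalently 28 + 52 + 72 + 99 + 171 + 284).

706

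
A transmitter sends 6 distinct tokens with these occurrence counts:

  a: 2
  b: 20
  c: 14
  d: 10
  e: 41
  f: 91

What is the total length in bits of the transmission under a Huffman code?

Merge the two smallest weights repeatedly:
a(2) + d(10) → 12
12 + c(14) → 26
b(20) + 26 → 46
e(41) + 46 → 87
87 + f(91) → 178
Total encoded bits = sum of merged weights = 12 + 26 + 46 + 87 + 178 = 349.

349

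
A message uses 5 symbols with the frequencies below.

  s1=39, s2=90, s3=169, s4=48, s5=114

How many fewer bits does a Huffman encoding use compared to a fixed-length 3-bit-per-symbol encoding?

373

Fixed-length: 3 bits × 460 symbols = 1380 bits.
Huffman merges:
merge s1(39) and s4(48): 87
merge 87 and s2(90): 177
merge s5(114) and s3(169): 283
merge 177 and 283: 460
Huffman total = 87 + 177 + 283 + 460 = 1007 bits.
Saving = 1380 − 1007 = 373 bits.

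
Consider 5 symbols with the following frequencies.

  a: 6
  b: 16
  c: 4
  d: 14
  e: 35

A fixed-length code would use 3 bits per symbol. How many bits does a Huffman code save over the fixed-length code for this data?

76

Fixed-length: 3 bits × 75 symbols = 225 bits.
Huffman merges:
merge c(4) and a(6): 10
merge 10 and d(14): 24
merge b(16) and 24: 40
merge e(35) and 40: 75
Huffman total = 10 + 24 + 40 + 75 = 149 bits.
Saving = 225 − 149 = 76 bits.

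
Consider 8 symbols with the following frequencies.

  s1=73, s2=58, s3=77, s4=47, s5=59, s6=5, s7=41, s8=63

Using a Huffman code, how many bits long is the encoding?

Merge the two smallest weights repeatedly:
merge s6(5) and s7(41): 46
merge 46 and s4(47): 93
merge s2(58) and s5(59): 117
merge s8(63) and s1(73): 136
merge s3(77) and 93: 170
merge 117 and 136: 253
merge 170 and 253: 423
Each symbol's bit-cost is frequency × depth; summing gives 1238 bits (equivalently 46 + 93 + 117 + 136 + 170 + 253 + 423).

1238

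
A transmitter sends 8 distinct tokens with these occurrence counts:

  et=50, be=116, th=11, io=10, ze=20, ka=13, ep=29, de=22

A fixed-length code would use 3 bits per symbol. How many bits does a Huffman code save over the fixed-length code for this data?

135

Fixed-length: 3 bits × 271 symbols = 813 bits.
Huffman merges:
io(10) + th(11) → 21
ka(13) + ze(20) → 33
21 + de(22) → 43
ep(29) + 33 → 62
43 + et(50) → 93
62 + 93 → 155
be(116) + 155 → 271
Huffman total = 21 + 33 + 43 + 62 + 93 + 155 + 271 = 678 bits.
Saving = 813 − 678 = 135 bits.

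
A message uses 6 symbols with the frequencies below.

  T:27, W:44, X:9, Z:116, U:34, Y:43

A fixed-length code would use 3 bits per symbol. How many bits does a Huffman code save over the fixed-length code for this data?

Fixed-length: 3 bits × 273 symbols = 819 bits.
Huffman merges:
combine X(9), T(27) → 36
combine U(34), 36 → 70
combine Y(43), W(44) → 87
combine 70, 87 → 157
combine Z(116), 157 → 273
Huffman total = 36 + 70 + 87 + 157 + 273 = 623 bits.
Saving = 819 − 623 = 196 bits.

196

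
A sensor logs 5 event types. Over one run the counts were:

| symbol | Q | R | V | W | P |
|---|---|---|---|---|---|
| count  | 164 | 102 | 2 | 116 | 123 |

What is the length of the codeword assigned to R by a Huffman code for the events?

3

Huffman merges, smallest pair first:
combine V(2), R(102) → 104
combine 104, W(116) → 220
combine P(123), Q(164) → 287
combine 220, 287 → 507
The subtree containing R is merged 3 times, so code length = 3.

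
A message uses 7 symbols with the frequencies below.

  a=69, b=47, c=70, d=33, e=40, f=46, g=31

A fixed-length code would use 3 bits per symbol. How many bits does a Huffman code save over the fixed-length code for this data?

Fixed-length: 3 bits × 336 symbols = 1008 bits.
Huffman merges:
g(31) + d(33) → 64
e(40) + f(46) → 86
b(47) + 64 → 111
a(69) + c(70) → 139
86 + 111 → 197
139 + 197 → 336
Huffman total = 64 + 86 + 111 + 139 + 197 + 336 = 933 bits.
Saving = 1008 − 933 = 75 bits.

75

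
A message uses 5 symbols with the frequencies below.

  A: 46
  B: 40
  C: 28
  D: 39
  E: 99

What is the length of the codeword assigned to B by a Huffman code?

3

Huffman merges, smallest pair first:
combine C(28), D(39) → 67
combine B(40), A(46) → 86
combine 67, 86 → 153
combine E(99), 153 → 252
B's leaf is at depth 3, giving a 3-bit codeword.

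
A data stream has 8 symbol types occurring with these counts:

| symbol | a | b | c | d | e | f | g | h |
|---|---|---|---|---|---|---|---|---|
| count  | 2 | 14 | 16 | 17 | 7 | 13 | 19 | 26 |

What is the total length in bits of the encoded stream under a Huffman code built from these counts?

325

Build the Huffman tree bottom-up:
a(2) + e(7) → 9
9 + f(13) → 22
b(14) + c(16) → 30
d(17) + g(19) → 36
22 + h(26) → 48
30 + 36 → 66
48 + 66 → 114
Each symbol's bit-cost is frequency × depth; summing gives 325 bits (equivalently 9 + 22 + 30 + 36 + 48 + 66 + 114).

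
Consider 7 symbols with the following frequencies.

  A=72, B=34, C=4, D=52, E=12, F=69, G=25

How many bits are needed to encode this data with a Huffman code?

668

Build the Huffman tree bottom-up:
combine C(4), E(12) → 16
combine 16, G(25) → 41
combine B(34), 41 → 75
combine D(52), F(69) → 121
combine A(72), 75 → 147
combine 121, 147 → 268
Each symbol's bit-cost is frequency × depth; summing gives 668 bits (equivalently 16 + 41 + 75 + 121 + 147 + 268).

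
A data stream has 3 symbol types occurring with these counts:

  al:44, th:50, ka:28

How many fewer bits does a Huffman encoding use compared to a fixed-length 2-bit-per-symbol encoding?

50

Fixed-length: 2 bits × 122 symbols = 244 bits.
Huffman merges:
merge ka(28) and al(44): 72
merge th(50) and 72: 122
Huffman total = 72 + 122 = 194 bits.
Saving = 244 − 194 = 50 bits.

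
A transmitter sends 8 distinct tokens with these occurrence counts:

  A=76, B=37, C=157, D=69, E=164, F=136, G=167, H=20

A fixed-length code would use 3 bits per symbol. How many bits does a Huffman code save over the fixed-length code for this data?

148

Fixed-length: 3 bits × 826 symbols = 2478 bits.
Huffman merges:
H(20) + B(37) → 57
57 + D(69) → 126
A(76) + 126 → 202
F(136) + C(157) → 293
E(164) + G(167) → 331
202 + 293 → 495
331 + 495 → 826
Huffman total = 57 + 126 + 202 + 293 + 331 + 495 + 826 = 2330 bits.
Saving = 2478 − 2330 = 148 bits.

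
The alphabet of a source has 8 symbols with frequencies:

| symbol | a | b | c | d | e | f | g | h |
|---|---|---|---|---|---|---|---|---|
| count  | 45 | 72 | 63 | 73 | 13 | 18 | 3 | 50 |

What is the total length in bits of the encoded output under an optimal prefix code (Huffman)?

Greedily combine the two least-frequent nodes:
merge g(3) and e(13): 16
merge 16 and f(18): 34
merge 34 and a(45): 79
merge h(50) and c(63): 113
merge b(72) and d(73): 145
merge 79 and 113: 192
merge 145 and 192: 337
Each symbol's bit-cost is frequency × depth; summing gives 916 bits (equivalently 16 + 34 + 79 + 113 + 145 + 192 + 337).

916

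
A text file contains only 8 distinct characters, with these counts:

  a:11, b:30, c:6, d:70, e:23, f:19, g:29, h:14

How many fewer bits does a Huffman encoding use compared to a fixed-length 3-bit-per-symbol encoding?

Fixed-length: 3 bits × 202 symbols = 606 bits.
Huffman merges:
c(6) + a(11) → 17
h(14) + 17 → 31
f(19) + e(23) → 42
g(29) + b(30) → 59
31 + 42 → 73
59 + d(70) → 129
73 + 129 → 202
Huffman total = 17 + 31 + 42 + 59 + 73 + 129 + 202 = 553 bits.
Saving = 606 − 553 = 53 bits.

53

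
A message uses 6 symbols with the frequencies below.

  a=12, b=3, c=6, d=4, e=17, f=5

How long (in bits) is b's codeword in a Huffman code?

Huffman merges, smallest pair first:
b(3) + d(4) → 7
f(5) + c(6) → 11
7 + 11 → 18
a(12) + e(17) → 29
18 + 29 → 47
b's leaf is at depth 3, giving a 3-bit codeword.

3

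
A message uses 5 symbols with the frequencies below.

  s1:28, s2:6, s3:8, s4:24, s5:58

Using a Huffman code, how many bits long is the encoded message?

242

Merge the two smallest weights repeatedly:
merge s2(6) and s3(8): 14
merge 14 and s4(24): 38
merge s1(28) and 38: 66
merge s5(58) and 66: 124
Total encoded bits = sum of merged weights = 14 + 38 + 66 + 124 = 242.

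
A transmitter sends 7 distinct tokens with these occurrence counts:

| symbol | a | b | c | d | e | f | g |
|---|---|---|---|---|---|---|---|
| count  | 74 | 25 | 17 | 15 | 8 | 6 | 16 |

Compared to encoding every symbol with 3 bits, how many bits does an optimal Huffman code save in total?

Fixed-length: 3 bits × 161 symbols = 483 bits.
Huffman merges:
combine f(6), e(8) → 14
combine 14, d(15) → 29
combine g(16), c(17) → 33
combine b(25), 29 → 54
combine 33, 54 → 87
combine a(74), 87 → 161
Huffman total = 14 + 29 + 33 + 54 + 87 + 161 = 378 bits.
Saving = 483 − 378 = 105 bits.

105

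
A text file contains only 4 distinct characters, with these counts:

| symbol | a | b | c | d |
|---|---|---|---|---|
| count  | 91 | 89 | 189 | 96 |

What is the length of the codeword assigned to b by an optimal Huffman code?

3

Build the tree from the bottom:
merge b(89) and a(91): 180
merge d(96) and 180: 276
merge c(189) and 276: 465
b sits 3 levels below the root, so its codeword is 3 bits.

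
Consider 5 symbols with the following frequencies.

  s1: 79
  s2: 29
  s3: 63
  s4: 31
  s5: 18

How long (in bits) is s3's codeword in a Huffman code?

2

Repeatedly merge the two smallest:
merge s5(18) and s2(29): 47
merge s4(31) and 47: 78
merge s3(63) and 78: 141
merge s1(79) and 141: 220
s3 sits 2 levels below the root, so its codeword is 2 bits.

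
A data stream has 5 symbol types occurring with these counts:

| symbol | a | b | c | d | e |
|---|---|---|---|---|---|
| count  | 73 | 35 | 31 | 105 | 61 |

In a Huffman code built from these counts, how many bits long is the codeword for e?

2

Huffman merges, smallest pair first:
combine c(31), b(35) → 66
combine e(61), 66 → 127
combine a(73), d(105) → 178
combine 127, 178 → 305
e's leaf is at depth 2, giving a 2-bit codeword.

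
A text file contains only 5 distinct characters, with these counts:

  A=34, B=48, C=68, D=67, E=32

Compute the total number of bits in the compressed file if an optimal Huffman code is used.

Greedily combine the two least-frequent nodes:
combine E(32), A(34) → 66
combine B(48), 66 → 114
combine D(67), C(68) → 135
combine 114, 135 → 249
Total encoded bits = sum of merged weights = 66 + 114 + 135 + 249 = 564.

564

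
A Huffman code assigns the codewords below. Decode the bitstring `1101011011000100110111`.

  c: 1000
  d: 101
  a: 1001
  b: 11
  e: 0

beddcadb

Read left to right; each codeword is recognised as soon as it completes (prefix code):
  11→b | 0→e | 101→d | 101→d | 1000→c | 1001→a | 101→d | 11→b
Decoded message: beddcadb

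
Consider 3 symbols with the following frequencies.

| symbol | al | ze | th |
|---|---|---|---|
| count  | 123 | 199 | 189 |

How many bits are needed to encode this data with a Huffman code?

Merge the two smallest weights repeatedly:
combine al(123), th(189) → 312
combine ze(199), 312 → 511
Total encoded bits = sum of merged weights = 312 + 511 = 823.

823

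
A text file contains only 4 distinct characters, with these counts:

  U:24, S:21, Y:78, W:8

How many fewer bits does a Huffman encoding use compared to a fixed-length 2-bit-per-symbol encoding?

Fixed-length: 2 bits × 131 symbols = 262 bits.
Huffman merges:
combine W(8), S(21) → 29
combine U(24), 29 → 53
combine 53, Y(78) → 131
Huffman total = 29 + 53 + 131 = 213 bits.
Saving = 262 − 213 = 49 bits.

49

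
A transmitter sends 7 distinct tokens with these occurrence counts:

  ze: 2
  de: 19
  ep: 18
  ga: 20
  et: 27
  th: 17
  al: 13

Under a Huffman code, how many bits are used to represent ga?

2

Build the tree from the bottom:
merge ze(2) and al(13): 15
merge 15 and th(17): 32
merge ep(18) and de(19): 37
merge ga(20) and et(27): 47
merge 32 and 37: 69
merge 47 and 69: 116
ga's leaf is at depth 2, giving a 2-bit codeword.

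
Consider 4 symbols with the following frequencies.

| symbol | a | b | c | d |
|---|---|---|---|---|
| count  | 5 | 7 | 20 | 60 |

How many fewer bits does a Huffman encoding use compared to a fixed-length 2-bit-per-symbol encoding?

Fixed-length: 2 bits × 92 symbols = 184 bits.
Huffman merges:
combine a(5), b(7) → 12
combine 12, c(20) → 32
combine 32, d(60) → 92
Huffman total = 12 + 32 + 92 = 136 bits.
Saving = 184 − 136 = 48 bits.

48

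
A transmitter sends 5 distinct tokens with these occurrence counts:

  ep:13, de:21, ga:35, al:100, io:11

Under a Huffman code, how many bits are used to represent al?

Build the tree from the bottom:
merge io(11) and ep(13): 24
merge de(21) and 24: 45
merge ga(35) and 45: 80
merge 80 and al(100): 180
al sits one level below the root: a 1-bit codeword.

1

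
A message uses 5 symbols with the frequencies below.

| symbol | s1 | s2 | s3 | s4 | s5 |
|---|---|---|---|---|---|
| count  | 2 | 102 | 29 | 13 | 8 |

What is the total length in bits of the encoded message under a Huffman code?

Merge the two smallest weights repeatedly:
merge s1(2) and s5(8): 10
merge 10 and s4(13): 23
merge 23 and s3(29): 52
merge 52 and s2(102): 154
Each symbol's bit-cost is frequency × depth; summing gives 239 bits (equivalently 10 + 23 + 52 + 154).

239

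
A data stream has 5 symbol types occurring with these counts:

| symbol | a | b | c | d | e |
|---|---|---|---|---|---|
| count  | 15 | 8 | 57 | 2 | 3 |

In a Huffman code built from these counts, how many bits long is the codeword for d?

4

Huffman merges, smallest pair first:
merge d(2) and e(3): 5
merge 5 and b(8): 13
merge 13 and a(15): 28
merge 28 and c(57): 85
d's leaf is at depth 4, giving a 4-bit codeword.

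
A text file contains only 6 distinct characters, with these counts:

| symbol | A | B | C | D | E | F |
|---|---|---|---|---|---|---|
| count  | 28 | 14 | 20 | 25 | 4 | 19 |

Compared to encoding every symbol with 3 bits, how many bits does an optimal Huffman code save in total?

55

Fixed-length: 3 bits × 110 symbols = 330 bits.
Huffman merges:
E(4) + B(14) → 18
18 + F(19) → 37
C(20) + D(25) → 45
A(28) + 37 → 65
45 + 65 → 110
Huffman total = 18 + 37 + 45 + 65 + 110 = 275 bits.
Saving = 330 − 275 = 55 bits.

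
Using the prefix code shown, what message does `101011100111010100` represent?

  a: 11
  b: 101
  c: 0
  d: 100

Read left to right; each codeword is recognised as soon as it completes (prefix code):
  101→b | 0→c | 11→a | 100→d | 11→a | 101→b | 0→c | 100→d
Decoded message: bcadabcd

bcadabcd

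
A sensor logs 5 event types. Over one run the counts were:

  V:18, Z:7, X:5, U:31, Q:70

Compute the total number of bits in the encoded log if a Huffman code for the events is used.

Merge the two smallest weights repeatedly:
merge X(5) and Z(7): 12
merge 12 and V(18): 30
merge 30 and U(31): 61
merge 61 and Q(70): 131
Each symbol's bit-cost is frequency × depth; summing gives 234 bits (equivalently 12 + 30 + 61 + 131).

234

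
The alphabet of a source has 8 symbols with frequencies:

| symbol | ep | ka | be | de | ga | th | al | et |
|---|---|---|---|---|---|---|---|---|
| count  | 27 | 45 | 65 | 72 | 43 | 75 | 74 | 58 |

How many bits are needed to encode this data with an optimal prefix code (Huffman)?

Build the Huffman tree bottom-up:
ep(27) + ga(43) → 70
ka(45) + et(58) → 103
be(65) + 70 → 135
de(72) + al(74) → 146
th(75) + 103 → 178
135 + 146 → 281
178 + 281 → 459
Total encoded bits = sum of merged weights = 70 + 103 + 135 + 146 + 178 + 281 + 459 = 1372.

1372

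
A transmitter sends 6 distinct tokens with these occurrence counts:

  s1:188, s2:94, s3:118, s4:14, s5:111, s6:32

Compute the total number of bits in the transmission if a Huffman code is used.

Build the Huffman tree bottom-up:
merge s4(14) and s6(32): 46
merge 46 and s2(94): 140
merge s5(111) and s3(118): 229
merge 140 and s1(188): 328
merge 229 and 328: 557
Each symbol's bit-cost is frequency × depth; summing gives 1300 bits (equivalently 46 + 140 + 229 + 328 + 557).

1300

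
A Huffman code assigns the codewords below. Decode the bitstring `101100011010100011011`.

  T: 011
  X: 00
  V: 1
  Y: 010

VTXTYVXTT

Read left to right; each codeword is recognised as soon as it completes (prefix code):
  1→V | 011→T | 00→X | 011→T | 010→Y | 1→V | 00→X | 011→T | 011→T
Decoded message: VTXTYVXTT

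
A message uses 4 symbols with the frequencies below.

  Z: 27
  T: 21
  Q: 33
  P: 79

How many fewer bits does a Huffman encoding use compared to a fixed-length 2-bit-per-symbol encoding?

31

Fixed-length: 2 bits × 160 symbols = 320 bits.
Huffman merges:
combine T(21), Z(27) → 48
combine Q(33), 48 → 81
combine P(79), 81 → 160
Huffman total = 48 + 81 + 160 = 289 bits.
Saving = 320 − 289 = 31 bits.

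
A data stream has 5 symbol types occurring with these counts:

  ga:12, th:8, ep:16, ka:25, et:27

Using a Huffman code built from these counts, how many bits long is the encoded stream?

196

Merge the two smallest weights repeatedly:
merge th(8) and ga(12): 20
merge ep(16) and 20: 36
merge ka(25) and et(27): 52
merge 36 and 52: 88
Total encoded bits = sum of merged weights = 20 + 36 + 52 + 88 = 196.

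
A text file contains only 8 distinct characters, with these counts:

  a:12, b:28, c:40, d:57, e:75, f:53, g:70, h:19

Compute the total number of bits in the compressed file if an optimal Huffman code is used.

Build the Huffman tree bottom-up:
combine a(12), h(19) → 31
combine b(28), 31 → 59
combine c(40), f(53) → 93
combine d(57), 59 → 116
combine g(70), e(75) → 145
combine 93, 116 → 209
combine 145, 209 → 354
The encoded length is the sum of every internal node's weight: 31 + 59 + 93 + 116 + 145 + 209 + 354 = 1007 bits.

1007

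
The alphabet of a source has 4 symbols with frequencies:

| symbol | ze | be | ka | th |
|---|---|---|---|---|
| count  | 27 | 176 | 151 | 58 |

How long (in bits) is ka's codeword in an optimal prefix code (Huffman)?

Huffman merges, smallest pair first:
merge ze(27) and th(58): 85
merge 85 and ka(151): 236
merge be(176) and 236: 412
ka's leaf is at depth 2, giving a 2-bit codeword.

2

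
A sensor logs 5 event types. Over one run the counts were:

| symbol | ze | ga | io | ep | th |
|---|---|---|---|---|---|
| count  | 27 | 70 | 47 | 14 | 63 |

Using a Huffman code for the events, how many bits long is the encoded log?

483

Greedily combine the two least-frequent nodes:
ep(14) + ze(27) → 41
41 + io(47) → 88
th(63) + ga(70) → 133
88 + 133 → 221
Total encoded bits = sum of merged weights = 41 + 88 + 133 + 221 = 483.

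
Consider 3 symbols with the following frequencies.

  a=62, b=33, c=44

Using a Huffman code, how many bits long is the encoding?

Greedily combine the two least-frequent nodes:
b(33) + c(44) → 77
a(62) + 77 → 139
Each symbol's bit-cost is frequency × depth; summing gives 216 bits (equivalently 77 + 139).

216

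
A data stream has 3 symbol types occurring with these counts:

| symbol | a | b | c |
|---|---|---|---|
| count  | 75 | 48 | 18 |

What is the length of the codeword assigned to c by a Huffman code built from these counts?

Huffman merges, smallest pair first:
c(18) + b(48) → 66
66 + a(75) → 141
The subtree containing c is merged 2 times, so code length = 2.

2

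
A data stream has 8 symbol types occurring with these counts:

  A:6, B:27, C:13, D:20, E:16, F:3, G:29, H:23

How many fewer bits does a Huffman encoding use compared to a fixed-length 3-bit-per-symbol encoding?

25

Fixed-length: 3 bits × 137 symbols = 411 bits.
Huffman merges:
F(3) + A(6) → 9
9 + C(13) → 22
E(16) + D(20) → 36
22 + H(23) → 45
B(27) + G(29) → 56
36 + 45 → 81
56 + 81 → 137
Huffman total = 9 + 22 + 36 + 45 + 56 + 81 + 137 = 386 bits.
Saving = 411 − 386 = 25 bits.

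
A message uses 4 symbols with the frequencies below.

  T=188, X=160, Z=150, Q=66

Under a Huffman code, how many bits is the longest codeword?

2

Merge the two lowest-weight nodes at each step:
combine Q(66), Z(150) → 216
combine X(160), T(188) → 348
combine 216, 348 → 564
Maximum depth reached is 2.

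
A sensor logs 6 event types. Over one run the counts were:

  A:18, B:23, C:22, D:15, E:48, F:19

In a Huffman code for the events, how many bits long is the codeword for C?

3

Repeatedly merge the two smallest:
combine D(15), A(18) → 33
combine F(19), C(22) → 41
combine B(23), 33 → 56
combine 41, E(48) → 89
combine 56, 89 → 145
C's leaf is at depth 3, giving a 3-bit codeword.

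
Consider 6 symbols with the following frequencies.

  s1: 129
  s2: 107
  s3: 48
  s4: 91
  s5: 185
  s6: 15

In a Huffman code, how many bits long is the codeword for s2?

2

Huffman merges, smallest pair first:
s6(15) + s3(48) → 63
63 + s4(91) → 154
s2(107) + s1(129) → 236
154 + s5(185) → 339
236 + 339 → 575
The subtree containing s2 is merged 2 times, so code length = 2.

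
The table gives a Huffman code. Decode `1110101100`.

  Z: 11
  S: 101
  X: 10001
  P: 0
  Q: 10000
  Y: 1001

ZSPZPP

Read left to right; each codeword is recognised as soon as it completes (prefix code):
  11→Z | 101→S | 0→P | 11→Z | 0→P | 0→P
Decoded message: ZSPZPP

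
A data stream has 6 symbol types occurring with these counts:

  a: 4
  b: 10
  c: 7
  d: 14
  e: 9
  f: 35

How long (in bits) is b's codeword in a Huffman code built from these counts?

3

Repeatedly merge the two smallest:
merge a(4) and c(7): 11
merge e(9) and b(10): 19
merge 11 and d(14): 25
merge 19 and 25: 44
merge f(35) and 44: 79
The subtree containing b is merged 3 times, so code length = 3.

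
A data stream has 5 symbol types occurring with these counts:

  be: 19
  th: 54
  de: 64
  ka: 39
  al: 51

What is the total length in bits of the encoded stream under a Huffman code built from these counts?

512

Build the Huffman tree bottom-up:
combine be(19), ka(39) → 58
combine al(51), th(54) → 105
combine 58, de(64) → 122
combine 105, 122 → 227
The encoded length is the sum of every internal node's weight: 58 + 105 + 122 + 227 = 512 bits.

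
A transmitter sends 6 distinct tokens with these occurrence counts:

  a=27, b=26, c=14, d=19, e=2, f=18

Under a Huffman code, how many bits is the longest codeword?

4

Merge the two lowest-weight nodes at each step:
combine e(2), c(14) → 16
combine 16, f(18) → 34
combine d(19), b(26) → 45
combine a(27), 34 → 61
combine 45, 61 → 106
The first pair merged (e, c) ends up deepest, at depth 4.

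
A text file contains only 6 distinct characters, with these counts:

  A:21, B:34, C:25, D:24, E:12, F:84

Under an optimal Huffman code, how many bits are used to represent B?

Repeatedly merge the two smallest:
merge E(12) and A(21): 33
merge D(24) and C(25): 49
merge 33 and B(34): 67
merge 49 and 67: 116
merge F(84) and 116: 200
B sits 3 levels below the root, so its codeword is 3 bits.

3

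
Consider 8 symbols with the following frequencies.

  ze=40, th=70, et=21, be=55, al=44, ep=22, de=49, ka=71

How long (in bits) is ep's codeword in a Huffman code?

Repeatedly merge the two smallest:
merge et(21) and ep(22): 43
merge ze(40) and 43: 83
merge al(44) and de(49): 93
merge be(55) and th(70): 125
merge ka(71) and 83: 154
merge 93 and 125: 218
merge 154 and 218: 372
The subtree containing ep is merged 4 times, so code length = 4.

4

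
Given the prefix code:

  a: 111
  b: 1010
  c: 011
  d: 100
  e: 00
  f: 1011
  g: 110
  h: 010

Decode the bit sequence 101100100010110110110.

fedhggg

Read left to right; each codeword is recognised as soon as it completes (prefix code):
  1011→f | 00→e | 100→d | 010→h | 110→g | 110→g | 110→g
Decoded message: fedhggg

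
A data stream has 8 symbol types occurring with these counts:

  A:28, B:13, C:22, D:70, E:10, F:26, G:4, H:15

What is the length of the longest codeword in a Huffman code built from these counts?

5

Merge the two lowest-weight nodes at each step:
G(4) + E(10) → 14
B(13) + 14 → 27
H(15) + C(22) → 37
F(26) + 27 → 53
A(28) + 37 → 65
53 + 65 → 118
D(70) + 118 → 188
The first pair merged (G, E) ends up deepest, at depth 5.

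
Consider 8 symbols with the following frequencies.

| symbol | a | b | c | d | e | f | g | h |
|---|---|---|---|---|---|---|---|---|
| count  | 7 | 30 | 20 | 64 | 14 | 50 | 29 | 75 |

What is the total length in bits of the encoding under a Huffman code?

790

Greedily combine the two least-frequent nodes:
combine a(7), e(14) → 21
combine c(20), 21 → 41
combine g(29), b(30) → 59
combine 41, f(50) → 91
combine 59, d(64) → 123
combine h(75), 91 → 166
combine 123, 166 → 289
Total encoded bits = sum of merged weights = 21 + 41 + 59 + 91 + 123 + 166 + 289 = 790.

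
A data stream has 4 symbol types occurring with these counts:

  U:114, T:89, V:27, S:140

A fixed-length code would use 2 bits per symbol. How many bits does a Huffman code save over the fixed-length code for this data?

24

Fixed-length: 2 bits × 370 symbols = 740 bits.
Huffman merges:
V(27) + T(89) → 116
U(114) + 116 → 230
S(140) + 230 → 370
Huffman total = 116 + 230 + 370 = 716 bits.
Saving = 740 − 716 = 24 bits.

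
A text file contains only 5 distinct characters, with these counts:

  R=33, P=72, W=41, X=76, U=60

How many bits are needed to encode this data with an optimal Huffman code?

Build the Huffman tree bottom-up:
combine R(33), W(41) → 74
combine U(60), P(72) → 132
combine 74, X(76) → 150
combine 132, 150 → 282
Total encoded bits = sum of merged weights = 74 + 132 + 150 + 282 = 638.

638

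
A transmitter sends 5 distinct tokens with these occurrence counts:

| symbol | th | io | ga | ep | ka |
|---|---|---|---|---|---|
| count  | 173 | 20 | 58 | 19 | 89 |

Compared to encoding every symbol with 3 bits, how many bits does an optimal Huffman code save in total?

396

Fixed-length: 3 bits × 359 symbols = 1077 bits.
Huffman merges:
merge ep(19) and io(20): 39
merge 39 and ga(58): 97
merge ka(89) and 97: 186
merge th(173) and 186: 359
Huffman total = 39 + 97 + 186 + 359 = 681 bits.
Saving = 1077 − 681 = 396 bits.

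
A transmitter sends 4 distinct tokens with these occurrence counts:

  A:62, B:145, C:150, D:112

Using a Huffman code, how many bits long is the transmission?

Merge the two smallest weights repeatedly:
combine A(62), D(112) → 174
combine B(145), C(150) → 295
combine 174, 295 → 469
Each symbol's bit-cost is frequency × depth; summing gives 938 bits (equivalently 174 + 295 + 469).

938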